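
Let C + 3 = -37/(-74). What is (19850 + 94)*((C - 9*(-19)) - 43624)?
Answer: -866676492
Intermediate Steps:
C = -5/2 (C = -3 - 37/(-74) = -3 - 37*(-1/74) = -3 + ½ = -5/2 ≈ -2.5000)
(19850 + 94)*((C - 9*(-19)) - 43624) = (19850 + 94)*((-5/2 - 9*(-19)) - 43624) = 19944*((-5/2 + 171) - 43624) = 19944*(337/2 - 43624) = 19944*(-86911/2) = -866676492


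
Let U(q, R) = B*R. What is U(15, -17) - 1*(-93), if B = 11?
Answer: -94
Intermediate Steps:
U(q, R) = 11*R
U(15, -17) - 1*(-93) = 11*(-17) - 1*(-93) = -187 + 93 = -94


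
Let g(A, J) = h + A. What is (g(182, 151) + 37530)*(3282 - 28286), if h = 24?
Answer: -943550944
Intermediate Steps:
g(A, J) = 24 + A
(g(182, 151) + 37530)*(3282 - 28286) = ((24 + 182) + 37530)*(3282 - 28286) = (206 + 37530)*(-25004) = 37736*(-25004) = -943550944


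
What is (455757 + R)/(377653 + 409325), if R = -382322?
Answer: 73435/786978 ≈ 0.093313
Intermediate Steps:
(455757 + R)/(377653 + 409325) = (455757 - 382322)/(377653 + 409325) = 73435/786978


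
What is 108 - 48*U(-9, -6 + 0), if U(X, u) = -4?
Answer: 300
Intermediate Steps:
108 - 48*U(-9, -6 + 0) = 108 - 48*(-4) = 108 + 192 = 300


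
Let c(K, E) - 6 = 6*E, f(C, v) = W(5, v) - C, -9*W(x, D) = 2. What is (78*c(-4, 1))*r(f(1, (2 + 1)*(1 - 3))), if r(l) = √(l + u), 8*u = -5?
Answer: 78*I*√266 ≈ 1272.1*I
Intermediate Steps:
u = -5/8 (u = (⅛)*(-5) = -5/8 ≈ -0.62500)
W(x, D) = -2/9 (W(x, D) = -⅑*2 = -2/9)
f(C, v) = -2/9 - C
c(K, E) = 6 + 6*E
r(l) = √(-5/8 + l) (r(l) = √(l - 5/8) = √(-5/8 + l))
(78*c(-4, 1))*r(f(1, (2 + 1)*(1 - 3))) = (78*(6 + 6*1))*(√(-10 + 16*(-2/9 - 1*1))/4) = (78*(6 + 6))*(√(-10 + 16*(-2/9 - 1))/4) = (78*12)*(√(-10 + 16*(-11/9))/4) = 936*(√(-10 - 176/9)/4) = 936*(√(-266/9)/4) = 936*((I*√266/3)/4) = 936*(I*√266/12) = 78*I*√266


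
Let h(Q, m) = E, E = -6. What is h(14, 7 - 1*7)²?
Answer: 36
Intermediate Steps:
h(Q, m) = -6
h(14, 7 - 1*7)² = (-6)² = 36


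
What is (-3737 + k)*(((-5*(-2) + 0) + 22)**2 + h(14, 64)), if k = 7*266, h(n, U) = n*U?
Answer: -3600000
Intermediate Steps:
h(n, U) = U*n
k = 1862
(-3737 + k)*(((-5*(-2) + 0) + 22)**2 + h(14, 64)) = (-3737 + 1862)*(((-5*(-2) + 0) + 22)**2 + 64*14) = -1875*(((10 + 0) + 22)**2 + 896) = -1875*((10 + 22)**2 + 896) = -1875*(32**2 + 896) = -1875*(1024 + 896) = -1875*1920 = -3600000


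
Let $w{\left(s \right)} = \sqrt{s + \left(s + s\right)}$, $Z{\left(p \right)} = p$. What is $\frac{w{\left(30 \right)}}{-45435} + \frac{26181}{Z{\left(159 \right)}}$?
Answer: $\frac{8727}{53} - \frac{\sqrt{10}}{15145} \approx 164.66$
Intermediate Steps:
$w{\left(s \right)} = \sqrt{3} \sqrt{s}$ ($w{\left(s \right)} = \sqrt{s + 2 s} = \sqrt{3 s} = \sqrt{3} \sqrt{s}$)
$\frac{w{\left(30 \right)}}{-45435} + \frac{26181}{Z{\left(159 \right)}} = \frac{\sqrt{3} \sqrt{30}}{-45435} + \frac{26181}{159} = 3 \sqrt{10} \left(- \frac{1}{45435}\right) + 26181 \cdot \frac{1}{159} = - \frac{\sqrt{10}}{15145} + \frac{8727}{53} = \frac{8727}{53} - \frac{\sqrt{10}}{15145}$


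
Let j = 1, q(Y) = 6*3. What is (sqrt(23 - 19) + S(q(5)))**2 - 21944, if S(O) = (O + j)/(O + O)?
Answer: -28431143/1296 ≈ -21938.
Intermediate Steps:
q(Y) = 18
S(O) = (1 + O)/(2*O) (S(O) = (O + 1)/(O + O) = (1 + O)/((2*O)) = (1 + O)*(1/(2*O)) = (1 + O)/(2*O))
(sqrt(23 - 19) + S(q(5)))**2 - 21944 = (sqrt(23 - 19) + (1/2)*(1 + 18)/18)**2 - 21944 = (sqrt(4) + (1/2)*(1/18)*19)**2 - 21944 = (2 + 19/36)**2 - 21944 = (91/36)**2 - 21944 = 8281/1296 - 21944 = -28431143/1296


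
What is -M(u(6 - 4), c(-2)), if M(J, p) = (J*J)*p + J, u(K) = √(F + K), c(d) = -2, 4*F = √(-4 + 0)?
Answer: 4 + I - √(8 + 2*I)/2 ≈ 2.5749 + 0.82457*I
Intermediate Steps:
F = I/2 (F = √(-4 + 0)/4 = √(-4)/4 = (2*I)/4 = I/2 ≈ 0.5*I)
u(K) = √(K + I/2) (u(K) = √(I/2 + K) = √(K + I/2))
M(J, p) = J + p*J² (M(J, p) = J²*p + J = p*J² + J = J + p*J²)
-M(u(6 - 4), c(-2)) = -√(2*I + 4*(6 - 4))/2*(1 + (√(2*I + 4*(6 - 4))/2)*(-2)) = -√(2*I + 4*2)/2*(1 + (√(2*I + 4*2)/2)*(-2)) = -√(2*I + 8)/2*(1 + (√(2*I + 8)/2)*(-2)) = -√(8 + 2*I)/2*(1 + (√(8 + 2*I)/2)*(-2)) = -√(8 + 2*I)/2*(1 - √(8 + 2*I)) = -√(8 + 2*I)*(1 - √(8 + 2*I))/2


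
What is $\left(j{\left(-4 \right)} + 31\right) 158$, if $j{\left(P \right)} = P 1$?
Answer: $4266$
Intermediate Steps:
$j{\left(P \right)} = P$
$\left(j{\left(-4 \right)} + 31\right) 158 = \left(-4 + 31\right) 158 = 27 \cdot 158 = 4266$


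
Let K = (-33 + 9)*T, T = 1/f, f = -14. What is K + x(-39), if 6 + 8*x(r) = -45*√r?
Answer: 27/28 - 45*I*√39/8 ≈ 0.96429 - 35.128*I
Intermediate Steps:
x(r) = -¾ - 45*√r/8 (x(r) = -¾ + (-45*√r)/8 = -¾ - 45*√r/8)
T = -1/14 (T = 1/(-14) = -1/14 ≈ -0.071429)
K = 12/7 (K = (-33 + 9)*(-1/14) = -24*(-1/14) = 12/7 ≈ 1.7143)
K + x(-39) = 12/7 + (-¾ - 45*I*√39/8) = 27/28 - 45*I*√39/8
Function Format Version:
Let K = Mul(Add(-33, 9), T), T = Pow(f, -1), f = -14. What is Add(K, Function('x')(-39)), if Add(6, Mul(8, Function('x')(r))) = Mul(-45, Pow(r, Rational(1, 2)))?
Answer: Add(Rational(27, 28), Mul(Rational(-45, 8), I, Pow(39, Rational(1, 2)))) ≈ Add(0.96429, Mul(-35.128, I))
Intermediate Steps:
Function('x')(r) = Add(Rational(-3, 4), Mul(Rational(-45, 8), Pow(r, Rational(1, 2)))) (Function('x')(r) = Add(Rational(-3, 4), Mul(Rational(1, 8), Mul(-45, Pow(r, Rational(1, 2))))) = Add(Rational(-3, 4), Mul(Rational(-45, 8), Pow(r, Rational(1, 2)))))
T = Rational(-1, 14) (T = Pow(-14, -1) = Rational(-1, 14) ≈ -0.071429)
K = Rational(12, 7) (K = Mul(Add(-33, 9), Rational(-1, 14)) = Mul(-24, Rational(-1, 14)) = Rational(12, 7) ≈ 1.7143)
Add(K, Function('x')(-39)) = Add(Rational(12, 7), Add(Rational(-3, 4), Mul(Rational(-45, 8), Pow(-39, Rational(1, 2))))) = Add(Rational(12, 7), Add(Rational(-3, 4), Mul(Rational(-45, 8), Mul(I, Pow(39, Rational(1, 2)))))) = Add(Rational(12, 7), Add(Rational(-3, 4), Mul(Rational(-45, 8), I, Pow(39, Rational(1, 2))))) = Add(Rational(27, 28), Mul(Rational(-45, 8), I, Pow(39, Rational(1, 2))))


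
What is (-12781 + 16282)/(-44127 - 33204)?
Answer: -1167/25777 ≈ -0.045273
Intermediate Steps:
(-12781 + 16282)/(-44127 - 33204) = 3501/(-77331) = 3501*(-1/77331) = -1167/25777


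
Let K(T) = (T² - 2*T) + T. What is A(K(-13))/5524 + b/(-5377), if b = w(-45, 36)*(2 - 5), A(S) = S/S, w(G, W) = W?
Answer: 601969/29702548 ≈ 0.020267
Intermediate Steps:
K(T) = T² - T
A(S) = 1
b = -108 (b = 36*(2 - 5) = 36*(-3) = -108)
A(K(-13))/5524 + b/(-5377) = 1/5524 - 108/(-5377) = 1*(1/5524) - 108*(-1/5377) = 1/5524 + 108/5377 = 601969/29702548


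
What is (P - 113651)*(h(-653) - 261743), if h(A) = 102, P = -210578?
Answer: 84831599789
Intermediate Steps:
(P - 113651)*(h(-653) - 261743) = (-210578 - 113651)*(102 - 261743) = -324229*(-261641) = 84831599789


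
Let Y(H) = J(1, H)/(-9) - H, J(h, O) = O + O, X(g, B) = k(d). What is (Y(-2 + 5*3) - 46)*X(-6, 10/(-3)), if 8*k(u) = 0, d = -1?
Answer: 0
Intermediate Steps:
k(u) = 0 (k(u) = (⅛)*0 = 0)
X(g, B) = 0
J(h, O) = 2*O
Y(H) = -11*H/9 (Y(H) = (2*H)/(-9) - H = (2*H)*(-⅑) - H = -2*H/9 - H = -11*H/9)
(Y(-2 + 5*3) - 46)*X(-6, 10/(-3)) = (-11*(-2 + 5*3)/9 - 46)*0 = (-11*(-2 + 15)/9 - 46)*0 = (-11/9*13 - 46)*0 = (-143/9 - 46)*0 = -557/9*0 = 0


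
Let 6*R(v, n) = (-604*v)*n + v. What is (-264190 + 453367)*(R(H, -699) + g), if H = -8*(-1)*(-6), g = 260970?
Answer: -589590173262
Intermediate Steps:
H = -48 (H = 8*(-6) = -48)
R(v, n) = v/6 - 302*n*v/3 (R(v, n) = ((-604*v)*n + v)/6 = (-604*n*v + v)/6 = (v - 604*n*v)/6 = v/6 - 302*n*v/3)
(-264190 + 453367)*(R(H, -699) + g) = (-264190 + 453367)*((1/6)*(-48)*(1 - 604*(-699)) + 260970) = 189177*((1/6)*(-48)*(1 + 422196) + 260970) = 189177*((1/6)*(-48)*422197 + 260970) = 189177*(-3377576 + 260970) = 189177*(-3116606) = -589590173262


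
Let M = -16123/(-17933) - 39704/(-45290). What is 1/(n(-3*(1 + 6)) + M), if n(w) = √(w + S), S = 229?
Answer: -5976287269661715/689419578973977751 + 13462151022780100*√13/689419578973977751 ≈ 0.061736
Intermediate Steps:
n(w) = √(229 + w) (n(w) = √(w + 229) = √(229 + w))
M = 103015893/58013255 (M = -16123*(-1/17933) - 39704*(-1/45290) = 16123/17933 + 2836/3235 = 103015893/58013255 ≈ 1.7757)
1/(n(-3*(1 + 6)) + M) = 1/(√(229 - 3*(1 + 6)) + 103015893/58013255) = 1/(√(229 - 3*7) + 103015893/58013255) = 1/(√(229 - 21) + 103015893/58013255) = 1/(√208 + 103015893/58013255) = 1/(4*√13 + 103015893/58013255) = 1/(103015893/58013255 + 4*√13)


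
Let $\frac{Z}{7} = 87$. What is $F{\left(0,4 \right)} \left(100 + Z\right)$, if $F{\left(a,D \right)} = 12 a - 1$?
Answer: $-709$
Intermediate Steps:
$Z = 609$ ($Z = 7 \cdot 87 = 609$)
$F{\left(a,D \right)} = -1 + 12 a$
$F{\left(0,4 \right)} \left(100 + Z\right) = \left(-1 + 12 \cdot 0\right) \left(100 + 609\right) = \left(-1 + 0\right) 709 = \left(-1\right) 709 = -709$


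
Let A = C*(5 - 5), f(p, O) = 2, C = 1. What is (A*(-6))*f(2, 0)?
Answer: 0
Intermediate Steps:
A = 0 (A = 1*(5 - 5) = 1*0 = 0)
(A*(-6))*f(2, 0) = (0*(-6))*2 = 0*2 = 0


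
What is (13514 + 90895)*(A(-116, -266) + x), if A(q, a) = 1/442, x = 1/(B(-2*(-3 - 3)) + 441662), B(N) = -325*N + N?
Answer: 11438423586/48374027 ≈ 236.46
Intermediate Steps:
B(N) = -324*N
x = 1/437774 (x = 1/(-(-648)*(-3 - 3) + 441662) = 1/(-(-648)*(-6) + 441662) = 1/(-324*12 + 441662) = 1/(-3888 + 441662) = 1/437774 ≈ 2.2843e-6)
A(q, a) = 1/442
(13514 + 90895)*(A(-116, -266) + x) = (13514 + 90895)*(1/442 + 1/437774) = 104409*(109554/48374027) = 11438423586/48374027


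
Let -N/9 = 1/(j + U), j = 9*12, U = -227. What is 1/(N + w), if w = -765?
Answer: -119/91026 ≈ -0.0013073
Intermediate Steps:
j = 108
N = 9/119 (N = -9/(108 - 227) = -9/(-119) = -9*(-1/119) = 9/119 ≈ 0.075630)
1/(N + w) = 1/(9/119 - 765) = 1/(-91026/119) = -119/91026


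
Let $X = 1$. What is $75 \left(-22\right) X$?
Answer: $-1650$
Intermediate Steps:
$75 \left(-22\right) X = 75 \left(-22\right) 1 = \left(-1650\right) 1 = -1650$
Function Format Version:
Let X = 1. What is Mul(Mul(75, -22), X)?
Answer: -1650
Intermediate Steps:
Mul(Mul(75, -22), X) = Mul(Mul(75, -22), 1) = Mul(-1650, 1) = -1650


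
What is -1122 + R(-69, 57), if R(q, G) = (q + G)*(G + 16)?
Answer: -1998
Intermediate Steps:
R(q, G) = (16 + G)*(G + q) (R(q, G) = (G + q)*(16 + G) = (16 + G)*(G + q))
-1122 + R(-69, 57) = -1122 + (57² + 16*57 + 16*(-69) + 57*(-69)) = -1122 + (3249 + 912 - 1104 - 3933) = -1122 - 876 = -1998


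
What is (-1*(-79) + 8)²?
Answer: 7569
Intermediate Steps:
(-1*(-79) + 8)² = (79 + 8)² = 87² = 7569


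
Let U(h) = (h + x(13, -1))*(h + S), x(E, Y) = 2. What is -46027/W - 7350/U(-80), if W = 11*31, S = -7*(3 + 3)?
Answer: -73416547/540826 ≈ -135.75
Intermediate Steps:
S = -42 (S = -7*6 = -42)
U(h) = (-42 + h)*(2 + h) (U(h) = (h + 2)*(h - 42) = (2 + h)*(-42 + h) = (-42 + h)*(2 + h))
W = 341
-46027/W - 7350/U(-80) = -46027/341 - 7350/(-84 + (-80)² - 40*(-80)) = -46027*1/341 - 7350/(-84 + 6400 + 3200) = -46027/341 - 7350/9516 = -46027/341 - 7350*1/9516 = -46027/341 - 1225/1586 = -73416547/540826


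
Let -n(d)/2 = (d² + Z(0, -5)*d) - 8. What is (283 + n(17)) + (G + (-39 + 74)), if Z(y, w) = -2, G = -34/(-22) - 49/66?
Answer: -11563/66 ≈ -175.20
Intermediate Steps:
G = 53/66 (G = -34*(-1/22) - 49*1/66 = 17/11 - 49/66 = 53/66 ≈ 0.80303)
n(d) = 16 - 2*d² + 4*d (n(d) = -2*((d² - 2*d) - 8) = -2*(-8 + d² - 2*d) = 16 - 2*d² + 4*d)
(283 + n(17)) + (G + (-39 + 74)) = (283 + (16 - 2*17² + 4*17)) + (53/66 + (-39 + 74)) = (283 + (16 - 2*289 + 68)) + (53/66 + 35) = (283 + (16 - 578 + 68)) + 2363/66 = (283 - 494) + 2363/66 = -211 + 2363/66 = -11563/66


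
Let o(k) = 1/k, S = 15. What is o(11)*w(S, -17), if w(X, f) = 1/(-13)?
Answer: -1/143 ≈ -0.0069930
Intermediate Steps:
w(X, f) = -1/13
o(11)*w(S, -17) = -1/13/11 = (1/11)*(-1/13) = -1/143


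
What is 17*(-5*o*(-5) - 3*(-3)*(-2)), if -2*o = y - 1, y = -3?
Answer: 544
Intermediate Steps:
o = 2 (o = -(-3 - 1)/2 = -½*(-4) = 2)
17*(-5*o*(-5) - 3*(-3)*(-2)) = 17*(-5*2*(-5) - 3*(-3)*(-2)) = 17*(-10*(-5) + 9*(-2)) = 17*(50 - 18) = 17*32 = 544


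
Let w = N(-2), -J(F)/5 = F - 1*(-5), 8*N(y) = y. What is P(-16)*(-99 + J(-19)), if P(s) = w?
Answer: 29/4 ≈ 7.2500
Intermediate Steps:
N(y) = y/8
J(F) = -25 - 5*F (J(F) = -5*(F - 1*(-5)) = -5*(F + 5) = -5*(5 + F) = -25 - 5*F)
w = -¼ (w = (⅛)*(-2) = -¼ ≈ -0.25000)
P(s) = -¼
P(-16)*(-99 + J(-19)) = -(-99 + (-25 - 5*(-19)))/4 = -(-99 + (-25 + 95))/4 = -(-99 + 70)/4 = -¼*(-29) = 29/4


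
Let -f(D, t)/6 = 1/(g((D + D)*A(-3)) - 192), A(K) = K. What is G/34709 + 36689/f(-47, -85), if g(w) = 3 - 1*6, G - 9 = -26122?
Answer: 82773450339/69418 ≈ 1.1924e+6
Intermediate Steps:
G = -26113 (G = 9 - 26122 = -26113)
g(w) = -3 (g(w) = 3 - 6 = -3)
f(D, t) = 2/65 (f(D, t) = -6/(-3 - 192) = -6/(-195) = -6*(-1/195) = 2/65)
G/34709 + 36689/f(-47, -85) = -26113/34709 + 36689/(2/65) = -26113*1/34709 + 36689*(65/2) = -26113/34709 + 2384785/2 = 82773450339/69418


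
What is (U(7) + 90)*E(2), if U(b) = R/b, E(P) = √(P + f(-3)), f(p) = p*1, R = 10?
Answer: 640*I/7 ≈ 91.429*I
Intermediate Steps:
f(p) = p
E(P) = √(-3 + P) (E(P) = √(P - 3) = √(-3 + P))
U(b) = 10/b
(U(7) + 90)*E(2) = (10/7 + 90)*√(-3 + 2) = (10*(⅐) + 90)*√(-1) = (10/7 + 90)*I = 640*I/7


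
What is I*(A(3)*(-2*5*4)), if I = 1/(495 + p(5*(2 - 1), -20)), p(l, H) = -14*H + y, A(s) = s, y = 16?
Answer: -120/791 ≈ -0.15171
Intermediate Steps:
p(l, H) = 16 - 14*H (p(l, H) = -14*H + 16 = 16 - 14*H)
I = 1/791 (I = 1/(495 + (16 - 14*(-20))) = 1/(495 + (16 + 280)) = 1/(495 + 296) = 1/791 ≈ 0.0012642)
I*(A(3)*(-2*5*4)) = (3*(-2*5*4))/791 = (3*(-10*4))/791 = (3*(-40))/791 = (1/791)*(-120) = -120/791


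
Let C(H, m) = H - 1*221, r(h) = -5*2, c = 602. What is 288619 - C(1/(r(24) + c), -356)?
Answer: 170993279/592 ≈ 2.8884e+5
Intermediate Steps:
r(h) = -10
C(H, m) = -221 + H (C(H, m) = H - 221 = -221 + H)
288619 - C(1/(r(24) + c), -356) = 288619 - (-221 + 1/(-10 + 602)) = 288619 - (-221 + 1/592) = 288619 - 1*(-130831/592) = 288619 + 130831/592 = 170993279/592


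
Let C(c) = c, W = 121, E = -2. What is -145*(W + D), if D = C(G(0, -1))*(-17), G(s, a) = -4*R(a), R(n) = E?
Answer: 2175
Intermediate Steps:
R(n) = -2
G(s, a) = 8 (G(s, a) = -4*(-2) = 8)
D = -136 (D = 8*(-17) = -136)
-145*(W + D) = -145*(121 - 136) = -145*(-15) = 2175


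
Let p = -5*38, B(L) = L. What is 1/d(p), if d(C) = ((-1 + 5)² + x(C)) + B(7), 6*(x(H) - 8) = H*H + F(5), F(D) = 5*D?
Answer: 6/36311 ≈ 0.00016524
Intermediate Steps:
x(H) = 73/6 + H²/6 (x(H) = 8 + (H*H + 5*5)/6 = 8 + (H² + 25)/6 = 8 + (25 + H²)/6 = 8 + (25/6 + H²/6) = 73/6 + H²/6)
p = -190
d(C) = 211/6 + C²/6 (d(C) = ((-1 + 5)² + (73/6 + C²/6)) + 7 = (4² + (73/6 + C²/6)) + 7 = (16 + (73/6 + C²/6)) + 7 = (169/6 + C²/6) + 7 = 211/6 + C²/6)
1/d(p) = 1/(211/6 + (⅙)*(-190)²) = 1/(211/6 + (⅙)*36100) = 1/(211/6 + 18050/3) = 1/(36311/6) = 6/36311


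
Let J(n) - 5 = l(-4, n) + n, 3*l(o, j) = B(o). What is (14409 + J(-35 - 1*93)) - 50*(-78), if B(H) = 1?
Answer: 54559/3 ≈ 18186.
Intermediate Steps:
l(o, j) = ⅓ (l(o, j) = (⅓)*1 = ⅓)
J(n) = 16/3 + n (J(n) = 5 + (⅓ + n) = 16/3 + n)
(14409 + J(-35 - 1*93)) - 50*(-78) = (14409 + (16/3 + (-35 - 1*93))) - 50*(-78) = (14409 + (16/3 + (-35 - 93))) + 3900 = (14409 + (16/3 - 128)) + 3900 = (14409 - 368/3) + 3900 = 42859/3 + 3900 = 54559/3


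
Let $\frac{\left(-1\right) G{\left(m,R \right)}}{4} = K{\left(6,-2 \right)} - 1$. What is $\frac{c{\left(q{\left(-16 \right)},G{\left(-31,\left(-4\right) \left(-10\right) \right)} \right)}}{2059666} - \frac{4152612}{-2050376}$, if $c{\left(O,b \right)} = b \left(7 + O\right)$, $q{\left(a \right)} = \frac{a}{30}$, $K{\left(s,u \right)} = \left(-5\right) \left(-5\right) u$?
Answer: $\frac{5347311627257}{2639431084010} \approx 2.0259$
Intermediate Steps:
$K{\left(s,u \right)} = 25 u$
$q{\left(a \right)} = \frac{a}{30}$ ($q{\left(a \right)} = a \frac{1}{30} = \frac{a}{30}$)
$G{\left(m,R \right)} = 204$ ($G{\left(m,R \right)} = - 4 \left(25 \left(-2\right) - 1\right) = - 4 \left(-50 - 1\right) = \left(-4\right) \left(-51\right) = 204$)
$\frac{c{\left(q{\left(-16 \right)},G{\left(-31,\left(-4\right) \left(-10\right) \right)} \right)}}{2059666} - \frac{4152612}{-2050376} = \frac{204 \left(7 + \frac{1}{30} \left(-16\right)\right)}{2059666} - \frac{4152612}{-2050376} = 204 \left(7 - \frac{8}{15}\right) \frac{1}{2059666} - - \frac{1038153}{512594} = 204 \cdot \frac{97}{15} \cdot \frac{1}{2059666} + \frac{1038153}{512594} = \frac{6596}{5} \cdot \frac{1}{2059666} + \frac{1038153}{512594} = \frac{3298}{5149165} + \frac{1038153}{512594} = \frac{5347311627257}{2639431084010}$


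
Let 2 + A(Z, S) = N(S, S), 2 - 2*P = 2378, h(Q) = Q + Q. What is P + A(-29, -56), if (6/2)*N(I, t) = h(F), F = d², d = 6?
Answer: -1166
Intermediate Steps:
F = 36 (F = 6² = 36)
h(Q) = 2*Q
P = -1188 (P = 1 - ½*2378 = 1 - 1189 = -1188)
N(I, t) = 24 (N(I, t) = (2*36)/3 = (⅓)*72 = 24)
A(Z, S) = 22 (A(Z, S) = -2 + 24 = 22)
P + A(-29, -56) = -1188 + 22 = -1166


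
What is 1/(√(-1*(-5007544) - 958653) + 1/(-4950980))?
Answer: 4950980/99247237956536916399 + 24512202960400*√4048891/99247237956536916399 ≈ 0.00049697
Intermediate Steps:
1/(√(-1*(-5007544) - 958653) + 1/(-4950980)) = 1/(√(5007544 - 958653) - 1/4950980) = 1/(√4048891 - 1/4950980) = 1/(-1/4950980 + √4048891)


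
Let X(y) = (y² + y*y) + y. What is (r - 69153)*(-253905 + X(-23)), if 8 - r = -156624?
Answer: -22120814730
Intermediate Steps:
X(y) = y + 2*y² (X(y) = (y² + y²) + y = 2*y² + y = y + 2*y²)
r = 156632 (r = 8 - 1*(-156624) = 8 + 156624 = 156632)
(r - 69153)*(-253905 + X(-23)) = (156632 - 69153)*(-253905 - 23*(1 + 2*(-23))) = 87479*(-253905 - 23*(1 - 46)) = 87479*(-253905 - 23*(-45)) = 87479*(-253905 + 1035) = 87479*(-252870) = -22120814730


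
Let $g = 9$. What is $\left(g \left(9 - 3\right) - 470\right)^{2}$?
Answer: $173056$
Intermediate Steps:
$\left(g \left(9 - 3\right) - 470\right)^{2} = \left(9 \left(9 - 3\right) - 470\right)^{2} = \left(9 \cdot 6 - 470\right)^{2} = \left(54 - 470\right)^{2} = \left(-416\right)^{2} = 173056$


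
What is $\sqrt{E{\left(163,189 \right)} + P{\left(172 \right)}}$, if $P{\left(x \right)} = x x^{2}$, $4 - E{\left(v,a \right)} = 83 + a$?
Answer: $2 \sqrt{1272045} \approx 2255.7$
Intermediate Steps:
$E{\left(v,a \right)} = -79 - a$ ($E{\left(v,a \right)} = 4 - \left(83 + a\right) = -79 - a$)
$P{\left(x \right)} = x^{3}$
$\sqrt{E{\left(163,189 \right)} + P{\left(172 \right)}} = \sqrt{\left(-79 - 189\right) + 172^{3}} = \sqrt{\left(-79 - 189\right) + 5088448} = \sqrt{-268 + 5088448} = \sqrt{5088180} = 2 \sqrt{1272045}$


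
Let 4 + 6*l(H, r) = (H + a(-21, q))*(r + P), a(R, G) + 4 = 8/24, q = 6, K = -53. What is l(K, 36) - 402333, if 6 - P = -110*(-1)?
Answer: -3615223/9 ≈ -4.0169e+5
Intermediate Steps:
a(R, G) = -11/3 (a(R, G) = -4 + 8/24 = -4 + 8*(1/24) = -4 + ⅓ = -11/3)
P = -104 (P = 6 - (-110)*(-1) = 6 - 1*110 = 6 - 110 = -104)
l(H, r) = -⅔ + (-104 + r)*(-11/3 + H)/6 (l(H, r) = -⅔ + ((H - 11/3)*(r - 104))/6 = -⅔ + ((-11/3 + H)*(-104 + r))/6 = -⅔ + ((-104 + r)*(-11/3 + H))/6 = -⅔ + (-104 + r)*(-11/3 + H)/6)
l(K, 36) - 402333 = (566/9 - 52/3*(-53) - 11/18*36 + (⅙)*(-53)*36) - 402333 = (566/9 + 2756/3 - 22 - 318) - 402333 = 5774/9 - 402333 = -3615223/9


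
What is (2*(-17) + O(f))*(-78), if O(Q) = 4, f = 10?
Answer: 2340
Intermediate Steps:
(2*(-17) + O(f))*(-78) = (2*(-17) + 4)*(-78) = (-34 + 4)*(-78) = -30*(-78) = 2340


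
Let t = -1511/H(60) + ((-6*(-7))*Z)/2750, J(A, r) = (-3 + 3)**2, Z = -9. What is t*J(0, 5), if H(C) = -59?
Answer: 0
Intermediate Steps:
J(A, r) = 0 (J(A, r) = 0**2 = 0)
t = 2066474/81125 (t = -1511/(-59) + (-6*(-7)*(-9))/2750 = -1511*(-1/59) + (42*(-9))*(1/2750) = 1511/59 - 378*1/2750 = 1511/59 - 189/1375 = 2066474/81125 ≈ 25.473)
t*J(0, 5) = (2066474/81125)*0 = 0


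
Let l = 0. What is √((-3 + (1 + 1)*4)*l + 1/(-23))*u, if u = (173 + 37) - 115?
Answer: 95*I*√23/23 ≈ 19.809*I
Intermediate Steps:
u = 95 (u = 210 - 115 = 95)
√((-3 + (1 + 1)*4)*l + 1/(-23))*u = √((-3 + (1 + 1)*4)*0 + 1/(-23))*95 = √((-3 + 2*4)*0 - 1/23)*95 = √((-3 + 8)*0 - 1/23)*95 = √(5*0 - 1/23)*95 = √(0 - 1/23)*95 = √(-1/23)*95 = (I*√23/23)*95 = 95*I*√23/23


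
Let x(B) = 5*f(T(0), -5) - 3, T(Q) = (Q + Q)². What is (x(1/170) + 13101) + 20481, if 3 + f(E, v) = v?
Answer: 33539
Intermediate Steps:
T(Q) = 4*Q² (T(Q) = (2*Q)² = 4*Q²)
f(E, v) = -3 + v
x(B) = -43 (x(B) = 5*(-3 - 5) - 3 = 5*(-8) - 3 = -40 - 3 = -43)
(x(1/170) + 13101) + 20481 = (-43 + 13101) + 20481 = 13058 + 20481 = 33539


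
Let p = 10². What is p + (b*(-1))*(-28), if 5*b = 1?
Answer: 528/5 ≈ 105.60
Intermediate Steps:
b = ⅕ (b = (⅕)*1 = ⅕ ≈ 0.20000)
p = 100
p + (b*(-1))*(-28) = 100 + ((⅕)*(-1))*(-28) = 100 - ⅕*(-28) = 100 + 28/5 = 528/5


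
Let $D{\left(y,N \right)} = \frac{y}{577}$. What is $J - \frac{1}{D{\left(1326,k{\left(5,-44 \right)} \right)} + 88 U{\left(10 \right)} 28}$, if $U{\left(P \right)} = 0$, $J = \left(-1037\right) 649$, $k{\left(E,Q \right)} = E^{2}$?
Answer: $- \frac{892415815}{1326} \approx -6.7301 \cdot 10^{5}$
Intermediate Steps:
$D{\left(y,N \right)} = \frac{y}{577}$ ($D{\left(y,N \right)} = y \frac{1}{577} = \frac{y}{577}$)
$J = -673013$
$J - \frac{1}{D{\left(1326,k{\left(5,-44 \right)} \right)} + 88 U{\left(10 \right)} 28} = -673013 - \frac{1}{\frac{1}{577} \cdot 1326 + 88 \cdot 0 \cdot 28} = -673013 - \frac{1}{\frac{1326}{577} + 0 \cdot 28} = -673013 - \frac{1}{\frac{1326}{577} + 0} = -673013 - \frac{1}{\frac{1326}{577}} = -673013 - \frac{577}{1326} = - \frac{892415815}{1326}$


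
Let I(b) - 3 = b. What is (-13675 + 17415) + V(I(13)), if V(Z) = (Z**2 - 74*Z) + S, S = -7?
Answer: 2805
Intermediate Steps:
I(b) = 3 + b
V(Z) = -7 + Z**2 - 74*Z (V(Z) = (Z**2 - 74*Z) - 7 = -7 + Z**2 - 74*Z)
(-13675 + 17415) + V(I(13)) = (-13675 + 17415) + (-7 + (3 + 13)**2 - 74*(3 + 13)) = 3740 + (-7 + 16**2 - 74*16) = 3740 + (-7 + 256 - 1184) = 3740 - 935 = 2805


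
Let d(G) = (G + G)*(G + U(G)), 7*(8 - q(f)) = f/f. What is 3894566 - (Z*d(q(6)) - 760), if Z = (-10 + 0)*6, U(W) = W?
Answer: 191596974/49 ≈ 3.9101e+6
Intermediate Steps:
q(f) = 55/7 (q(f) = 8 - f/(7*f) = 8 - ⅐*1 = 8 - ⅐ = 55/7)
d(G) = 4*G² (d(G) = (G + G)*(G + G) = (2*G)*(2*G) = 4*G²)
Z = -60 (Z = -10*6 = -60)
3894566 - (Z*d(q(6)) - 760) = 3894566 - (-240*(55/7)² - 760) = 3894566 - (-240*3025/49 - 760) = 3894566 - (-60*12100/49 - 760) = 3894566 - (-726000/49 - 760) = 3894566 - 1*(-763240/49) = 3894566 + 763240/49 = 191596974/49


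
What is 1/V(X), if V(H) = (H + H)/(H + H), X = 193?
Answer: 1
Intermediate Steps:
V(H) = 1 (V(H) = (2*H)/((2*H)) = (2*H)*(1/(2*H)) = 1)
1/V(X) = 1/1 = 1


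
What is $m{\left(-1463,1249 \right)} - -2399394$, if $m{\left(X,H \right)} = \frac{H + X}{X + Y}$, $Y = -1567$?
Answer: $\frac{3635082017}{1515} \approx 2.3994 \cdot 10^{6}$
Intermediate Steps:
$m{\left(X,H \right)} = \frac{H + X}{-1567 + X}$ ($m{\left(X,H \right)} = \frac{H + X}{X - 1567} = \frac{H + X}{-1567 + X}$)
$m{\left(-1463,1249 \right)} - -2399394 = \frac{1249 - 1463}{-1567 - 1463} - -2399394 = \frac{1}{-3030} \left(-214\right) + 2399394 = \left(- \frac{1}{3030}\right) \left(-214\right) + 2399394 = \frac{107}{1515} + 2399394 = \frac{3635082017}{1515}$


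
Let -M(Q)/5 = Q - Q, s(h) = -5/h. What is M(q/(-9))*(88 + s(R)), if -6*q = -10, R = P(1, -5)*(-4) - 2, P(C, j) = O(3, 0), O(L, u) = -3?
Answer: 0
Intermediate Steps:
P(C, j) = -3
R = 10 (R = -3*(-4) - 2 = 12 - 2 = 10)
q = 5/3 (q = -1/6*(-10) = 5/3 ≈ 1.6667)
M(Q) = 0 (M(Q) = -5*(Q - Q) = -5*0 = 0)
M(q/(-9))*(88 + s(R)) = 0*(88 - 5/10) = 0*(88 - 5*1/10) = 0*(88 - 1/2) = 0*(175/2) = 0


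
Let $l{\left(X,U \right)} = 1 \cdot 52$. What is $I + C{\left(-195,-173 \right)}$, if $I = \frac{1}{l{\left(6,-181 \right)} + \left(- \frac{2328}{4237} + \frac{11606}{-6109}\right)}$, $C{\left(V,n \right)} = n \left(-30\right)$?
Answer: $\frac{6656527552813}{1282562942} \approx 5190.0$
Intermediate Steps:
$l{\left(X,U \right)} = 52$
$C{\left(V,n \right)} = - 30 n$
$I = \frac{25883833}{1282562942}$ ($I = \frac{1}{52 + \left(- \frac{2328}{4237} + \frac{11606}{-6109}\right)} = \frac{1}{52 + \left(\left(-2328\right) \frac{1}{4237} + 11606 \left(- \frac{1}{6109}\right)\right)} = \frac{1}{52 - \frac{63396374}{25883833}} = \frac{1}{\frac{1282562942}{25883833}} = \frac{25883833}{1282562942} \approx 0.020181$)
$I + C{\left(-195,-173 \right)} = \frac{25883833}{1282562942} - -5190 = \frac{25883833}{1282562942} + 5190 = \frac{6656527552813}{1282562942}$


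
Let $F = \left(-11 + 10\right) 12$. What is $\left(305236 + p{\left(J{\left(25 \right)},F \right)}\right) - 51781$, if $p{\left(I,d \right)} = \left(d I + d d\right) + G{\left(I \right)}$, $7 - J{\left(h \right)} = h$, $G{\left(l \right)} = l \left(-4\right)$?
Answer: $253887$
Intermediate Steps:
$G{\left(l \right)} = - 4 l$
$F = -12$ ($F = \left(-1\right) 12 = -12$)
$J{\left(h \right)} = 7 - h$
$p{\left(I,d \right)} = d^{2} - 4 I + I d$ ($p{\left(I,d \right)} = \left(d I + d d\right) - 4 I = \left(I d + d^{2}\right) - 4 I = \left(d^{2} + I d\right) - 4 I = d^{2} - 4 I + I d$)
$\left(305236 + p{\left(J{\left(25 \right)},F \right)}\right) - 51781 = \left(305236 + \left(\left(-12\right)^{2} - 4 \left(7 - 25\right) + \left(7 - 25\right) \left(-12\right)\right)\right) - 51781 = \left(305236 + \left(144 - 4 \left(7 - 25\right) + \left(7 - 25\right) \left(-12\right)\right)\right) - 51781 = \left(305236 - -432\right) - 51781 = \left(305236 + \left(144 + 72 + 216\right)\right) - 51781 = \left(305236 + 432\right) - 51781 = 305668 - 51781 = 253887$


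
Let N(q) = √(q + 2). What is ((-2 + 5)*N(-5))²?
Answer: -27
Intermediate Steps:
N(q) = √(2 + q)
((-2 + 5)*N(-5))² = ((-2 + 5)*√(2 - 5))² = (3*√(-3))² = (3*(I*√3))² = (3*I*√3)² = -27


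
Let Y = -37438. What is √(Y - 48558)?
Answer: 2*I*√21499 ≈ 293.25*I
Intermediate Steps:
√(Y - 48558) = √(-37438 - 48558) = √(-85996) = 2*I*√21499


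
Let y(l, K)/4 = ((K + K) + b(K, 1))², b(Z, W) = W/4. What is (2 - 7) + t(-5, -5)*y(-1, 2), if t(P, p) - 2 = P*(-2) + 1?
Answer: 3737/4 ≈ 934.25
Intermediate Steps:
t(P, p) = 3 - 2*P (t(P, p) = 2 + (P*(-2) + 1) = 2 + (-2*P + 1) = 2 + (1 - 2*P) = 3 - 2*P)
b(Z, W) = W/4 (b(Z, W) = W*(¼) = W/4)
y(l, K) = 4*(¼ + 2*K)² (y(l, K) = 4*((K + K) + (¼)*1)² = 4*(2*K + ¼)² = 4*(¼ + 2*K)²)
(2 - 7) + t(-5, -5)*y(-1, 2) = (2 - 7) + (3 - 2*(-5))*((1 + 8*2)²/4) = -5 + (3 + 10)*((1 + 16)²/4) = -5 + 13*((¼)*17²) = -5 + 13*((¼)*289) = -5 + 13*(289/4) = -5 + 3757/4 = 3737/4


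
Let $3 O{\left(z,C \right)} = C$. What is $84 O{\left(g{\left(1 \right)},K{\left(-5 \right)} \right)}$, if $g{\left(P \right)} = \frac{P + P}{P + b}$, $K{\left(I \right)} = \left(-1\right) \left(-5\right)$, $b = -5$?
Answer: $140$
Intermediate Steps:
$K{\left(I \right)} = 5$
$g{\left(P \right)} = \frac{2 P}{-5 + P}$ ($g{\left(P \right)} = \frac{P + P}{P - 5} = \frac{2 P}{-5 + P}$)
$O{\left(z,C \right)} = \frac{C}{3}$
$84 O{\left(g{\left(1 \right)},K{\left(-5 \right)} \right)} = 84 \cdot \frac{1}{3} \cdot 5 = 84 \cdot \frac{5}{3} = 140$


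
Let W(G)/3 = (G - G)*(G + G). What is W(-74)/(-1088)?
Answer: 0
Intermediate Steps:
W(G) = 0 (W(G) = 3*((G - G)*(G + G)) = 3*(0*(2*G)) = 3*0 = 0)
W(-74)/(-1088) = 0/(-1088) = 0*(-1/1088) = 0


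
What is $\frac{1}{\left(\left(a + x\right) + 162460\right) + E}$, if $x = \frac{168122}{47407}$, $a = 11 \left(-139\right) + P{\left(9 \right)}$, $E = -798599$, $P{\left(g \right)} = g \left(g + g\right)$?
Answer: $- \frac{47407}{30222078820} \approx -1.5686 \cdot 10^{-6}$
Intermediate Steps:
$P{\left(g \right)} = 2 g^{2}$ ($P{\left(g \right)} = g 2 g = 2 g^{2}$)
$a = -1367$ ($a = 11 \left(-139\right) + 2 \cdot 9^{2} = -1529 + 2 \cdot 81 = -1529 + 162 = -1367$)
$x = \frac{168122}{47407}$ ($x = 168122 \cdot \frac{1}{47407} = \frac{168122}{47407} \approx 3.5464$)
$\frac{1}{\left(\left(a + x\right) + 162460\right) + E} = \frac{1}{\left(\left(-1367 + \frac{168122}{47407}\right) + 162460\right) - 798599} = \frac{1}{\left(- \frac{64637247}{47407} + 162460\right) - 798599} = \frac{1}{\frac{7637103973}{47407} - 798599} = \frac{1}{- \frac{30222078820}{47407}} = - \frac{47407}{30222078820}$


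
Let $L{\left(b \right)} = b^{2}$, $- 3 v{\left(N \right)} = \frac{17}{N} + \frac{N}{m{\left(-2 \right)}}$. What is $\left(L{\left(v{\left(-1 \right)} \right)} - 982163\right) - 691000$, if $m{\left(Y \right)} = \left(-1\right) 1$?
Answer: $- \frac{15058211}{9} \approx -1.6731 \cdot 10^{6}$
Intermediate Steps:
$m{\left(Y \right)} = -1$
$v{\left(N \right)} = - \frac{17}{3 N} + \frac{N}{3}$ ($v{\left(N \right)} = - \frac{\frac{17}{N} + \frac{N}{-1}}{3} = - \frac{\frac{17}{N} + N \left(-1\right)}{3} = - \frac{\frac{17}{N} - N}{3} = - \frac{- N + \frac{17}{N}}{3} = - \frac{17}{3 N} + \frac{N}{3}$)
$\left(L{\left(v{\left(-1 \right)} \right)} - 982163\right) - 691000 = \left(\left(\frac{-17 + \left(-1\right)^{2}}{3 \left(-1\right)}\right)^{2} - 982163\right) - 691000 = \left(\left(\frac{1}{3} \left(-1\right) \left(-17 + 1\right)\right)^{2} - 982163\right) - 691000 = \left(\left(\frac{1}{3} \left(-1\right) \left(-16\right)\right)^{2} - 982163\right) - 691000 = \left(\left(\frac{16}{3}\right)^{2} - 982163\right) - 691000 = \left(\frac{256}{9} - 982163\right) - 691000 = - \frac{8839211}{9} - 691000 = - \frac{15058211}{9}$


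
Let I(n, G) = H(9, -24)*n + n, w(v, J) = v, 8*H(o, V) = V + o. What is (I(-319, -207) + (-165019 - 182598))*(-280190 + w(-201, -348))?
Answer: 779123312873/8 ≈ 9.7390e+10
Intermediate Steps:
H(o, V) = V/8 + o/8 (H(o, V) = (V + o)/8 = V/8 + o/8)
I(n, G) = -7*n/8 (I(n, G) = ((⅛)*(-24) + (⅛)*9)*n + n = (-3 + 9/8)*n + n = -15*n/8 + n = -7*n/8)
(I(-319, -207) + (-165019 - 182598))*(-280190 + w(-201, -348)) = (-7/8*(-319) + (-165019 - 182598))*(-280190 - 201) = (2233/8 - 347617)*(-280391) = -2778703/8*(-280391) = 779123312873/8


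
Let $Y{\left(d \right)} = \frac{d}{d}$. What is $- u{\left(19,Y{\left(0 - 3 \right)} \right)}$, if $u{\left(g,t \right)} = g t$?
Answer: $-19$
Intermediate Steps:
$Y{\left(d \right)} = 1$
$- u{\left(19,Y{\left(0 - 3 \right)} \right)} = - 19 \cdot 1 = \left(-1\right) 19 = -19$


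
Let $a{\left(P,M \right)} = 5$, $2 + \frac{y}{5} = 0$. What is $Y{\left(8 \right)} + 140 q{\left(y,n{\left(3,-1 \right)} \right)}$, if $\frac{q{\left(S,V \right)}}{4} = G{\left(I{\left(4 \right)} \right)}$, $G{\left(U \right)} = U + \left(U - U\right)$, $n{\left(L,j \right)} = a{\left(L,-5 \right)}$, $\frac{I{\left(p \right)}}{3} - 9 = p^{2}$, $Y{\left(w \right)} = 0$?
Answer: $42000$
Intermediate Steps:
$y = -10$ ($y = -10 + 5 \cdot 0 = -10 + 0 = -10$)
$I{\left(p \right)} = 27 + 3 p^{2}$
$n{\left(L,j \right)} = 5$
$G{\left(U \right)} = U$ ($G{\left(U \right)} = U + 0 = U$)
$q{\left(S,V \right)} = 300$ ($q{\left(S,V \right)} = 4 \left(27 + 3 \cdot 4^{2}\right) = 4 \left(27 + 3 \cdot 16\right) = 4 \left(27 + 48\right) = 4 \cdot 75 = 300$)
$Y{\left(8 \right)} + 140 q{\left(y,n{\left(3,-1 \right)} \right)} = 0 + 140 \cdot 300 = 0 + 42000 = 42000$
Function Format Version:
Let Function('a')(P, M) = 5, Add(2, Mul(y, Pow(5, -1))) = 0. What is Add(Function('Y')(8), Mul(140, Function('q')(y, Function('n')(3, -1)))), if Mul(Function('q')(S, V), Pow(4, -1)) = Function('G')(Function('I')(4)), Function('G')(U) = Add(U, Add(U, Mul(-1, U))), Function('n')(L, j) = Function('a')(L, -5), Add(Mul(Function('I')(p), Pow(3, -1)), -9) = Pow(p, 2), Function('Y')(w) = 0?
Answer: 42000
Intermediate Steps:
y = -10 (y = Add(-10, Mul(5, 0)) = Add(-10, 0) = -10)
Function('I')(p) = Add(27, Mul(3, Pow(p, 2)))
Function('n')(L, j) = 5
Function('G')(U) = U (Function('G')(U) = Add(U, 0) = U)
Function('q')(S, V) = 300 (Function('q')(S, V) = Mul(4, Add(27, Mul(3, Pow(4, 2)))) = Mul(4, Add(27, Mul(3, 16))) = Mul(4, Add(27, 48)) = Mul(4, 75) = 300)
Add(Function('Y')(8), Mul(140, Function('q')(y, Function('n')(3, -1)))) = Add(0, Mul(140, 300)) = Add(0, 42000) = 42000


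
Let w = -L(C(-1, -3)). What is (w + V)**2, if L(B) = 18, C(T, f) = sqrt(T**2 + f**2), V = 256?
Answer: 56644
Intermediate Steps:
w = -18 (w = -1*18 = -18)
(w + V)**2 = (-18 + 256)**2 = 238**2 = 56644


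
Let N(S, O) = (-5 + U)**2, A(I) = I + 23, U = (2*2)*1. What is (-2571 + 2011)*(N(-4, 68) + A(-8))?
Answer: -8960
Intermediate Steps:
U = 4 (U = 4*1 = 4)
A(I) = 23 + I
N(S, O) = 1 (N(S, O) = (-5 + 4)**2 = (-1)**2 = 1)
(-2571 + 2011)*(N(-4, 68) + A(-8)) = (-2571 + 2011)*(1 + (23 - 8)) = -560*(1 + 15) = -560*16 = -8960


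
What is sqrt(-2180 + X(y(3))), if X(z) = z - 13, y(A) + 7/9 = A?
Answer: I*sqrt(19717)/3 ≈ 46.806*I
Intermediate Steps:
y(A) = -7/9 + A
X(z) = -13 + z
sqrt(-2180 + X(y(3))) = sqrt(-2180 + (-13 + (-7/9 + 3))) = sqrt(-2180 + (-13 + 20/9)) = sqrt(-2180 - 97/9) = sqrt(-19717/9) = I*sqrt(19717)/3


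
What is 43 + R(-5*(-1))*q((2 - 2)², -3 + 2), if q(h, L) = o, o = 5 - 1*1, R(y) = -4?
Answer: 27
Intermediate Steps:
o = 4 (o = 5 - 1 = 4)
q(h, L) = 4
43 + R(-5*(-1))*q((2 - 2)², -3 + 2) = 43 - 4*4 = 43 - 16 = 27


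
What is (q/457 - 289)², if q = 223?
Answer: 17384422500/208849 ≈ 83239.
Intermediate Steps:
(q/457 - 289)² = (223/457 - 289)² = (-131850/457)² = 17384422500/208849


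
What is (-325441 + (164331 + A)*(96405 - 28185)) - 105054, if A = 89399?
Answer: 17309030105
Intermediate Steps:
(-325441 + (164331 + A)*(96405 - 28185)) - 105054 = (-325441 + (164331 + 89399)*(96405 - 28185)) - 105054 = (-325441 + 253730*68220) - 105054 = (-325441 + 17309460600) - 105054 = 17309135159 - 105054 = 17309030105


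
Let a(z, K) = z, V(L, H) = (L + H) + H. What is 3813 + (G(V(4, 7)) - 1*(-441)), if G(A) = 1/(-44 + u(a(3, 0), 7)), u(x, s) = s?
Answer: 157397/37 ≈ 4254.0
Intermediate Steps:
V(L, H) = L + 2*H (V(L, H) = (H + L) + H = L + 2*H)
G(A) = -1/37 (G(A) = 1/(-44 + 7) = 1/(-37) = -1/37)
3813 + (G(V(4, 7)) - 1*(-441)) = 3813 + (-1/37 - 1*(-441)) = 3813 + (-1/37 + 441) = 3813 + 16316/37 = 157397/37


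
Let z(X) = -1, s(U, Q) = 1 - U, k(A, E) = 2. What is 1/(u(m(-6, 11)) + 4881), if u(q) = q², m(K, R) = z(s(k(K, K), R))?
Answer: 1/4882 ≈ 0.00020483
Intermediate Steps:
m(K, R) = -1
1/(u(m(-6, 11)) + 4881) = 1/((-1)² + 4881) = 1/(1 + 4881) = 1/4882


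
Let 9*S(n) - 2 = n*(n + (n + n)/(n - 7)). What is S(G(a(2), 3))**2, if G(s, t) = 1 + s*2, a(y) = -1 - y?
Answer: 18769/2916 ≈ 6.4366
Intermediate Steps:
G(s, t) = 1 + 2*s
S(n) = 2/9 + n*(n + 2*n/(-7 + n))/9 (S(n) = 2/9 + (n*(n + (n + n)/(n - 7)))/9 = 2/9 + (n*(n + (2*n)/(-7 + n)))/9 = 2/9 + (n*(n + 2*n/(-7 + n)))/9 = 2/9 + n*(n + 2*n/(-7 + n))/9)
S(G(a(2), 3))**2 = ((-14 + (1 + 2*(-1 - 1*2))**3 - 5*(1 + 2*(-1 - 1*2))**2 + 2*(1 + 2*(-1 - 1*2)))/(9*(-7 + (1 + 2*(-1 - 1*2)))))**2 = ((-14 + (1 + 2*(-1 - 2))**3 - 5*(1 + 2*(-1 - 2))**2 + 2*(1 + 2*(-1 - 2)))/(9*(-7 + (1 + 2*(-1 - 2)))))**2 = ((-14 + (1 + 2*(-3))**3 - 5*(1 + 2*(-3))**2 + 2*(1 + 2*(-3)))/(9*(-7 + (1 + 2*(-3)))))**2 = ((-14 + (1 - 6)**3 - 5*(1 - 6)**2 + 2*(1 - 6))/(9*(-7 + (1 - 6))))**2 = ((-14 + (-5)**3 - 5*(-5)**2 + 2*(-5))/(9*(-7 - 5)))**2 = ((1/9)*(-14 - 125 - 5*25 - 10)/(-12))**2 = ((1/9)*(-1/12)*(-14 - 125 - 125 - 10))**2 = ((1/9)*(-1/12)*(-274))**2 = (137/54)**2 = 18769/2916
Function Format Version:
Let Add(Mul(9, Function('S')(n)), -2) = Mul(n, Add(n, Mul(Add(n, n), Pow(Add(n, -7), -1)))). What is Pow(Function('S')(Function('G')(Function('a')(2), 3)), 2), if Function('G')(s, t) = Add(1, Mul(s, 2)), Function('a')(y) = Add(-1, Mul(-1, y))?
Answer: Rational(18769, 2916) ≈ 6.4366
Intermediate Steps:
Function('G')(s, t) = Add(1, Mul(2, s))
Function('S')(n) = Add(Rational(2, 9), Mul(Rational(1, 9), n, Add(n, Mul(2, n, Pow(Add(-7, n), -1))))) (Function('S')(n) = Add(Rational(2, 9), Mul(Rational(1, 9), Mul(n, Add(n, Mul(Add(n, n), Pow(Add(n, -7), -1)))))) = Add(Rational(2, 9), Mul(Rational(1, 9), Mul(n, Add(n, Mul(Mul(2, n), Pow(Add(-7, n), -1)))))) = Add(Rational(2, 9), Mul(Rational(1, 9), Mul(n, Add(n, Mul(2, n, Pow(Add(-7, n), -1)))))) = Add(Rational(2, 9), Mul(Rational(1, 9), n, Add(n, Mul(2, n, Pow(Add(-7, n), -1))))))
Pow(Function('S')(Function('G')(Function('a')(2), 3)), 2) = Pow(Mul(Rational(1, 9), Pow(Add(-7, Add(1, Mul(2, Add(-1, Mul(-1, 2))))), -1), Add(-14, Pow(Add(1, Mul(2, Add(-1, Mul(-1, 2)))), 3), Mul(-5, Pow(Add(1, Mul(2, Add(-1, Mul(-1, 2)))), 2)), Mul(2, Add(1, Mul(2, Add(-1, Mul(-1, 2))))))), 2) = Pow(Mul(Rational(1, 9), Pow(Add(-7, Add(1, Mul(2, Add(-1, -2)))), -1), Add(-14, Pow(Add(1, Mul(2, Add(-1, -2))), 3), Mul(-5, Pow(Add(1, Mul(2, Add(-1, -2))), 2)), Mul(2, Add(1, Mul(2, Add(-1, -2)))))), 2) = Pow(Mul(Rational(1, 9), Pow(Add(-7, Add(1, Mul(2, -3))), -1), Add(-14, Pow(Add(1, Mul(2, -3)), 3), Mul(-5, Pow(Add(1, Mul(2, -3)), 2)), Mul(2, Add(1, Mul(2, -3))))), 2) = Pow(Mul(Rational(1, 9), Pow(Add(-7, Add(1, -6)), -1), Add(-14, Pow(Add(1, -6), 3), Mul(-5, Pow(Add(1, -6), 2)), Mul(2, Add(1, -6)))), 2) = Pow(Mul(Rational(1, 9), Pow(Add(-7, -5), -1), Add(-14, Pow(-5, 3), Mul(-5, Pow(-5, 2)), Mul(2, -5))), 2) = Pow(Mul(Rational(1, 9), Pow(-12, -1), Add(-14, -125, Mul(-5, 25), -10)), 2) = Pow(Mul(Rational(1, 9), Rational(-1, 12), Add(-14, -125, -125, -10)), 2) = Pow(Mul(Rational(1, 9), Rational(-1, 12), -274), 2) = Pow(Rational(137, 54), 2) = Rational(18769, 2916)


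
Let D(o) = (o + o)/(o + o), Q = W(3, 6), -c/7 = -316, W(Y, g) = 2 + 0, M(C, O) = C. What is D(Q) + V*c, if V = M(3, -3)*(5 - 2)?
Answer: 19909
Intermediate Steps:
W(Y, g) = 2
c = 2212 (c = -7*(-316) = 2212)
Q = 2
D(o) = 1 (D(o) = (2*o)/((2*o)) = (2*o)*(1/(2*o)) = 1)
V = 9 (V = 3*(5 - 2) = 3*3 = 9)
D(Q) + V*c = 1 + 9*2212 = 1 + 19908 = 19909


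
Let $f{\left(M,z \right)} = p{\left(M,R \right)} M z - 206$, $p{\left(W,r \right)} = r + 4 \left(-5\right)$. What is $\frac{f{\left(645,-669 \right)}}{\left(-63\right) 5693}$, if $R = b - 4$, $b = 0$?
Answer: $- \frac{10355914}{358659} \approx -28.874$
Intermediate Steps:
$R = -4$ ($R = 0 - 4 = -4$)
$p{\left(W,r \right)} = -20 + r$ ($p{\left(W,r \right)} = r - 20 = -20 + r$)
$f{\left(M,z \right)} = -206 - 24 M z$ ($f{\left(M,z \right)} = \left(-20 - 4\right) M z - 206 = - 24 M z - 206 = -206 - 24 M z$)
$\frac{f{\left(645,-669 \right)}}{\left(-63\right) 5693} = \frac{-206 - 15480 \left(-669\right)}{\left(-63\right) 5693} = \frac{-206 + 10356120}{-358659} = 10355914 \left(- \frac{1}{358659}\right) = - \frac{10355914}{358659}$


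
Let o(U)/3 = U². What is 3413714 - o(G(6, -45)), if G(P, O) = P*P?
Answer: 3409826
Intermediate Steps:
G(P, O) = P²
o(U) = 3*U²
3413714 - o(G(6, -45)) = 3413714 - 3*(6²)² = 3413714 - 3*36² = 3413714 - 3*1296 = 3413714 - 1*3888 = 3413714 - 3888 = 3409826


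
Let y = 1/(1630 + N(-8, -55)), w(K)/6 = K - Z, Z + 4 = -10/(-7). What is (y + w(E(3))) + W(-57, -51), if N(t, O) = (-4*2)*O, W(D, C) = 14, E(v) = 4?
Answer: 774187/14490 ≈ 53.429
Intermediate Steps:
Z = -18/7 (Z = -4 - 10/(-7) = -4 - 10*(-⅐) = -4 + 10/7 = -18/7 ≈ -2.5714)
N(t, O) = -8*O
w(K) = 108/7 + 6*K (w(K) = 6*(K - 1*(-18/7)) = 6*(K + 18/7) = 6*(18/7 + K) = 108/7 + 6*K)
y = 1/2070 (y = 1/(1630 - 8*(-55)) = 1/(1630 + 440) = 1/2070 ≈ 0.00048309)
(y + w(E(3))) + W(-57, -51) = (1/2070 + (108/7 + 6*4)) + 14 = (1/2070 + (108/7 + 24)) + 14 = (1/2070 + 276/7) + 14 = 571327/14490 + 14 = 774187/14490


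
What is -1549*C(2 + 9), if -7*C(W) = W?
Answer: 17039/7 ≈ 2434.1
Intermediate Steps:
C(W) = -W/7
-1549*C(2 + 9) = -(-1549)*(2 + 9)/7 = -(-1549)*11/7 = -1549*(-11/7) = 17039/7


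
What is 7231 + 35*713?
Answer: 32186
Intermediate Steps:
7231 + 35*713 = 7231 + 24955 = 32186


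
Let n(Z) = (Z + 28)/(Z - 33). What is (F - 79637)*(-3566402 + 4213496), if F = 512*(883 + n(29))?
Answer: 236294786322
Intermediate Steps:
n(Z) = (28 + Z)/(-33 + Z)
F = 444800 (F = 512*(883 + (28 + 29)/(-33 + 29)) = 512*(883 + 57/(-4)) = 512*(883 - ¼*57) = 512*(883 - 57/4) = 512*(3475/4) = 444800)
(F - 79637)*(-3566402 + 4213496) = (444800 - 79637)*(-3566402 + 4213496) = 365163*647094 = 236294786322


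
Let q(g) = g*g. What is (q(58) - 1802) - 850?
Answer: 712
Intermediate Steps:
q(g) = g**2
(q(58) - 1802) - 850 = (58**2 - 1802) - 850 = (3364 - 1802) - 850 = 1562 - 850 = 712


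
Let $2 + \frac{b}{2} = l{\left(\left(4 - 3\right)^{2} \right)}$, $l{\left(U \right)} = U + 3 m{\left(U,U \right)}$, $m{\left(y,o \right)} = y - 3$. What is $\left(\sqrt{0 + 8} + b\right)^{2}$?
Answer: $204 - 56 \sqrt{2} \approx 124.8$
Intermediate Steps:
$m{\left(y,o \right)} = -3 + y$
$l{\left(U \right)} = -9 + 4 U$ ($l{\left(U \right)} = U + 3 \left(-3 + U\right) = U + \left(-9 + 3 U\right) = -9 + 4 U$)
$b = -14$ ($b = -4 + 2 \left(-9 + 4 \left(4 - 3\right)^{2}\right) = -4 + 2 \left(-9 + 4 \cdot 1^{2}\right) = -4 + 2 \left(-9 + 4 \cdot 1\right) = -4 + 2 \left(-9 + 4\right) = -4 + 2 \left(-5\right) = -4 - 10 = -14$)
$\left(\sqrt{0 + 8} + b\right)^{2} = \left(\sqrt{0 + 8} - 14\right)^{2} = \left(\sqrt{8} - 14\right)^{2} = \left(2 \sqrt{2} - 14\right)^{2} = \left(-14 + 2 \sqrt{2}\right)^{2}$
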